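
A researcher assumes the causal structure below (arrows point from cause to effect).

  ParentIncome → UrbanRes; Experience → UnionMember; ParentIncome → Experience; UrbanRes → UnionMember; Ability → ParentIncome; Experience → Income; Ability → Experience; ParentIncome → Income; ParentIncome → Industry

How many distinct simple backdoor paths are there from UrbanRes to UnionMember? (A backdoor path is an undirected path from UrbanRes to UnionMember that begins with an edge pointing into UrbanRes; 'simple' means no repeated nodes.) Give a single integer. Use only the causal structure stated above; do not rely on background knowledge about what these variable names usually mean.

A backdoor path from UrbanRes to UnionMember is any simple undirected path whose first edge points into UrbanRes (i.e. leaves UrbanRes via a parent).
Parents of UrbanRes: {ParentIncome}.
Enumerating:
  P1: UrbanRes <- ParentIncome <- Ability -> Experience -> UnionMember
  P2: UrbanRes <- ParentIncome -> Experience -> UnionMember
  P3: UrbanRes <- ParentIncome -> Income <- Experience -> UnionMember
That exhausts the simple backdoor paths. Count: 3.

3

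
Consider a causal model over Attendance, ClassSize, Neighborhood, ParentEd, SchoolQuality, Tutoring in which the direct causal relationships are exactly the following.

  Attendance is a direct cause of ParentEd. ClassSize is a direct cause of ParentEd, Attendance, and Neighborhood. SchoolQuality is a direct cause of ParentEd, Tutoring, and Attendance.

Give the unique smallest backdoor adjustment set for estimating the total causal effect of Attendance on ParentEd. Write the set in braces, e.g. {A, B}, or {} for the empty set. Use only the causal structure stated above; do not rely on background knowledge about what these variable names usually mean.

{ClassSize, SchoolQuality}

Variables eligible for adjustment (non-descendants of Attendance, excluding Attendance and ParentEd): {ClassSize, Neighborhood, SchoolQuality, Tutoring}.
Backdoor paths from Attendance to ParentEd:
  P1: Attendance <- SchoolQuality -> ParentEd
  P2: Attendance <- ClassSize -> ParentEd
The empty set is not sufficient: P1 (Attendance <- SchoolQuality -> ParentEd) has no collider blocking it and no conditioned non-collider, so it is open.
Try {ClassSize, SchoolQuality}:
  P1: blocked at fork node SchoolQuality ∈ conditioning set.
  P2: blocked at fork node ClassSize ∈ conditioning set.
{ClassSize, SchoolQuality} contains no descendant of Attendance and blocks every backdoor path.
Every element of {ClassSize, SchoolQuality} is needed (dropping ClassSize leaves P2 open; dropping SchoolQuality leaves P1 open), so no proper subset is valid.
Among all size-2 subsets of the eligible variables, only {ClassSize, SchoolQuality} blocks every backdoor path, so it is the unique smallest valid adjustment set.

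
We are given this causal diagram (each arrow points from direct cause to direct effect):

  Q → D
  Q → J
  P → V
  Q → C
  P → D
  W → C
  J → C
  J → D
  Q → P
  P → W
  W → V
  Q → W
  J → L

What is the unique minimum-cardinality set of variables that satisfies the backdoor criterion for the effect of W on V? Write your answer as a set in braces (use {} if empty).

{P}

Variables eligible for adjustment (non-descendants of W, excluding W and V): {D, J, L, P, Q}.
Backdoor paths from W to V:
  P1: W <- Q -> P -> V
  P2: W <- Q -> J -> D <- P -> V
  P3: W <- Q -> D <- P -> V
  P4: W <- Q -> C <- J -> D <- P -> V
  P5: W <- P -> V
The empty set is not sufficient: P1 (W <- Q -> P -> V) has no collider blocking it and no conditioned non-collider, so it is open.
Try {P}:
  P1: blocked at chain node P ∈ conditioning set.
  P2: blocked at collider D (neither it nor any descendant is in the conditioning set).
  P3: blocked at collider D (neither it nor any descendant is in the conditioning set).
  P4: blocked at collider C (neither it nor any descendant is in the conditioning set).
  P5: blocked at fork node P ∈ conditioning set.
{P} contains no descendant of W and blocks every backdoor path.
No other singleton works — e.g. {Q} leaves P5 open — so {P} is the unique smallest valid adjustment set.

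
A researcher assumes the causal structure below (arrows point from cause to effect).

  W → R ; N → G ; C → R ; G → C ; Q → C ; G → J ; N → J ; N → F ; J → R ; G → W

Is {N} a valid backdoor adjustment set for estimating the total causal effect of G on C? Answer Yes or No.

Backdoor paths from G to C (paths whose first edge points into G):
  P1: G <- N -> J -> R <- C
Condition 1 (no descendant of G in the set): holds — descendants of G are {C, J, R, W}; none are in {N}.
Condition 2 (every backdoor path blocked by {N}):
  P1: blocked at fork node N ∈ conditioning set.
{N} satisfies the backdoor criterion.

Yes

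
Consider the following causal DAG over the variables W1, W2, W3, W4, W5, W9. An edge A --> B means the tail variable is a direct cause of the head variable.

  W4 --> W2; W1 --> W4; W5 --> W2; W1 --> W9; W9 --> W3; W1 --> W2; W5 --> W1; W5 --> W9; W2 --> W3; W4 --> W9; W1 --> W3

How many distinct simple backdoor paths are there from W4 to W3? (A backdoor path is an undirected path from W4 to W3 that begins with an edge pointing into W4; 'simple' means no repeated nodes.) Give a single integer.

A backdoor path from W4 to W3 is any simple undirected path whose first edge points into W4 (i.e. leaves W4 via a parent).
Parents of W4: {W1}.
Enumerating:
  P1: W4 <- W1 <- W5 -> W2 -> W3
  P2: W4 <- W1 <- W5 -> W9 -> W3
  P3: W4 <- W1 -> W2 <- W5 -> W9 -> W3
  P4: W4 <- W1 -> W2 -> W3
  P5: W4 <- W1 -> W9 <- W5 -> W2 -> W3
  P6: W4 <- W1 -> W9 -> W3
  P7: W4 <- W1 -> W3
That exhausts the simple backdoor paths. Count: 7.

7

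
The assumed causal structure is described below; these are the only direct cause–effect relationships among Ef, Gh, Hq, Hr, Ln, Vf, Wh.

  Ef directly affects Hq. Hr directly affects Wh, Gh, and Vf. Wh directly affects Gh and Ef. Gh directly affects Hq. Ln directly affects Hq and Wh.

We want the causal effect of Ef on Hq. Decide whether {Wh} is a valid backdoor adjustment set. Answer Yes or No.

Backdoor paths from Ef to Hq (paths whose first edge points into Ef):
  P1: Ef <- Wh <- Hr -> Gh -> Hq
  P2: Ef <- Wh <- Ln -> Hq
  P3: Ef <- Wh -> Gh -> Hq
Condition 1 (no descendant of Ef in the set): holds — descendants of Ef are {Hq}; none are in {Wh}.
Condition 2 (every backdoor path blocked by {Wh}):
  P1: blocked at chain node Wh ∈ conditioning set.
  P2: blocked at chain node Wh ∈ conditioning set.
  P3: blocked at fork node Wh ∈ conditioning set.
{Wh} satisfies the backdoor criterion.

Yes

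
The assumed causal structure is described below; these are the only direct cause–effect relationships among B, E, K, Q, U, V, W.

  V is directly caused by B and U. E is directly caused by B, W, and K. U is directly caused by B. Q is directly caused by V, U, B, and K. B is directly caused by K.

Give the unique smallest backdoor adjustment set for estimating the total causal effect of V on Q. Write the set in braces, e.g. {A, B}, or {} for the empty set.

Variables eligible for adjustment (non-descendants of V, excluding V and Q): {B, E, K, U, W}.
Backdoor paths from V to Q:
  P1: V <- B <- K -> Q
  P2: V <- B -> E <- K -> Q
  P3: V <- B -> U -> Q
  P4: V <- B -> Q
  P5: V <- U <- B <- K -> Q
  P6: V <- U <- B -> E <- K -> Q
  P7: V <- U <- B -> Q
  P8: V <- U -> Q
The empty set is not sufficient: P1 (V <- B <- K -> Q) has no collider blocking it and no conditioned non-collider, so it is open.
Try {B, U}:
  P1: blocked at chain node B ∈ conditioning set.
  P2: blocked at fork node B ∈ conditioning set.
  P3: blocked at fork node B ∈ conditioning set.
  P4: blocked at fork node B ∈ conditioning set.
  P5: blocked at chain node U ∈ conditioning set.
  P6: blocked at chain node U ∈ conditioning set.
  P7: blocked at chain node U ∈ conditioning set.
  P8: blocked at fork node U ∈ conditioning set.
{B, U} contains no descendant of V and blocks every backdoor path.
Every element of {B, U} is needed (dropping B leaves P1 open; dropping U leaves P8 open), so no proper subset is valid.
Among all size-2 subsets of the eligible variables, only {B, U} blocks every backdoor path, so it is the unique smallest valid adjustment set.

{B, U}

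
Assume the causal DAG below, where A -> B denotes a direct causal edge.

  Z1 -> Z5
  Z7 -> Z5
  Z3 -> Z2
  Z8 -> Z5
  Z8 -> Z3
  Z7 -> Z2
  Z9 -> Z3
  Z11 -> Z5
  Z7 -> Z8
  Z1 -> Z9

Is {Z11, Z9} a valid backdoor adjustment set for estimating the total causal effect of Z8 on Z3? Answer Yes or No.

Yes

Backdoor paths from Z8 to Z3 (paths whose first edge points into Z8):
  P1: Z8 <- Z7 -> Z5 <- Z1 -> Z9 -> Z3
  P2: Z8 <- Z7 -> Z2 <- Z3
Condition 1 (no descendant of Z8 in the set): holds — descendants of Z8 are {Z2, Z3, Z5}; none are in {Z11, Z9}.
Condition 2 (every backdoor path blocked by {Z11, Z9}):
  P1: blocked at collider Z5 (neither it nor any descendant is in the conditioning set).
  P2: blocked at collider Z2 (neither it nor any descendant is in the conditioning set).
{Z11, Z9} satisfies the backdoor criterion.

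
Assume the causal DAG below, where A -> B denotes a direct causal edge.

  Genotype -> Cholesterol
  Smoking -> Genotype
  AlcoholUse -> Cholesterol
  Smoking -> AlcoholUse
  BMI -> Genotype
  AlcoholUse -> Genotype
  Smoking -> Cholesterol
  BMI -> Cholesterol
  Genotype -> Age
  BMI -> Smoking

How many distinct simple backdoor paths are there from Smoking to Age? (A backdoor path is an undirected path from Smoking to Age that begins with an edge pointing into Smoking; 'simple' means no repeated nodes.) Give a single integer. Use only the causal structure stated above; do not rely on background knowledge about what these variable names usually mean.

A backdoor path from Smoking to Age is any simple undirected path whose first edge points into Smoking (i.e. leaves Smoking via a parent).
Parents of Smoking: {BMI}.
Enumerating:
  P1: Smoking <- BMI -> Genotype -> Age
  P2: Smoking <- BMI -> Cholesterol <- AlcoholUse -> Genotype -> Age
  P3: Smoking <- BMI -> Cholesterol <- Genotype -> Age
That exhausts the simple backdoor paths. Count: 3.

3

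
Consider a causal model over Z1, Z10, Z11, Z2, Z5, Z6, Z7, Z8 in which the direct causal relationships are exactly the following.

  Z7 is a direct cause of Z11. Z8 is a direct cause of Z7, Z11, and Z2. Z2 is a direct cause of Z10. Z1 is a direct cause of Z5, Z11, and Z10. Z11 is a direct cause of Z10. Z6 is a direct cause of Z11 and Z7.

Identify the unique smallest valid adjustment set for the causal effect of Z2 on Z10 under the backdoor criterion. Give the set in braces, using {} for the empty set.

{Z8}

Variables eligible for adjustment (non-descendants of Z2, excluding Z2 and Z10): {Z1, Z11, Z5, Z6, Z7, Z8}.
Backdoor paths from Z2 to Z10:
  P1: Z2 <- Z8 -> Z7 <- Z6 -> Z11 <- Z1 -> Z10
  P2: Z2 <- Z8 -> Z7 <- Z6 -> Z11 -> Z10
  P3: Z2 <- Z8 -> Z7 -> Z11 <- Z1 -> Z10
  P4: Z2 <- Z8 -> Z7 -> Z11 -> Z10
  P5: Z2 <- Z8 -> Z11 <- Z1 -> Z10
  P6: Z2 <- Z8 -> Z11 -> Z10
The empty set is not sufficient: P4 (Z2 <- Z8 -> Z7 -> Z11 -> Z10) has no collider blocking it and no conditioned non-collider, so it is open.
Try {Z8}:
  P1: blocked at fork node Z8 ∈ conditioning set.
  P2: blocked at fork node Z8 ∈ conditioning set.
  P3: blocked at fork node Z8 ∈ conditioning set.
  P4: blocked at fork node Z8 ∈ conditioning set.
  P5: blocked at fork node Z8 ∈ conditioning set.
  P6: blocked at fork node Z8 ∈ conditioning set.
{Z8} contains no descendant of Z2 and blocks every backdoor path.
No other singleton works — e.g. {Z6} leaves P4 open — so {Z8} is the unique smallest valid adjustment set.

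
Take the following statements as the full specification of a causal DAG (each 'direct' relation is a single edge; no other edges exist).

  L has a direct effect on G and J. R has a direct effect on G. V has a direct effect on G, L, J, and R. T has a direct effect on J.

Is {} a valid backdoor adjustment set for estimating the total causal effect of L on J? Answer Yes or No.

No

Backdoor paths from L to J (paths whose first edge points into L):
  P1: L <- V -> J
Condition 1 (no descendant of L in the set): holds — descendants of L are {G, J}; none are in {}.
Condition 2 (every backdoor path blocked by {}):
  P1: open — no interior node is in the conditioning set.
{} does not satisfy the backdoor criterion.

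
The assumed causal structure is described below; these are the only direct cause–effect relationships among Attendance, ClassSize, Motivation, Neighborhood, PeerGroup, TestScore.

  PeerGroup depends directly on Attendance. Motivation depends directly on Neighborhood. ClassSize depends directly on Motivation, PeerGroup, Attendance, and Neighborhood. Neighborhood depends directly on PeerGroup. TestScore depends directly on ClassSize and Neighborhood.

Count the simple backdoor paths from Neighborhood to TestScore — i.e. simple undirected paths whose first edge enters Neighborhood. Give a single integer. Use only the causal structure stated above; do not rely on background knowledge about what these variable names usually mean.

2

A backdoor path from Neighborhood to TestScore is any simple undirected path whose first edge points into Neighborhood (i.e. leaves Neighborhood via a parent).
Parents of Neighborhood: {PeerGroup}.
Enumerating:
  P1: Neighborhood <- PeerGroup <- Attendance -> ClassSize -> TestScore
  P2: Neighborhood <- PeerGroup -> ClassSize -> TestScore
That exhausts the simple backdoor paths. Count: 2.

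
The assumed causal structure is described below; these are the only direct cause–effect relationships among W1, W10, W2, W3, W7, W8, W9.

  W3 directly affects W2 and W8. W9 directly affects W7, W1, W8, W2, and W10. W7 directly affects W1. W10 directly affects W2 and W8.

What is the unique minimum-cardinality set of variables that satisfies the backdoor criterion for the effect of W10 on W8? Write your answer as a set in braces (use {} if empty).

Variables eligible for adjustment (non-descendants of W10, excluding W10 and W8): {W1, W3, W7, W9}.
Backdoor paths from W10 to W8:
  P1: W10 <- W9 -> W8
  P2: W10 <- W9 -> W2 <- W3 -> W8
The empty set is not sufficient: P1 (W10 <- W9 -> W8) has no collider blocking it and no conditioned non-collider, so it is open.
Try {W9}:
  P1: blocked at fork node W9 ∈ conditioning set.
  P2: blocked at fork node W9 ∈ conditioning set.
{W9} contains no descendant of W10 and blocks every backdoor path.
No other singleton works — e.g. {W7} leaves P1 open — so {W9} is the unique smallest valid adjustment set.

{W9}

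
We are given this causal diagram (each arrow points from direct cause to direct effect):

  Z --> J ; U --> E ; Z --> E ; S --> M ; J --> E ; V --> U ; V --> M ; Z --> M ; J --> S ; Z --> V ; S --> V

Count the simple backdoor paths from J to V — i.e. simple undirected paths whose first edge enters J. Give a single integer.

A backdoor path from J to V is any simple undirected path whose first edge points into J (i.e. leaves J via a parent).
Parents of J: {Z}.
Enumerating:
  P1: J <- Z -> V
  P2: J <- Z -> M <- S -> V
  P3: J <- Z -> M <- V
  P4: J <- Z -> E <- U <- V
That exhausts the simple backdoor paths. Count: 4.

4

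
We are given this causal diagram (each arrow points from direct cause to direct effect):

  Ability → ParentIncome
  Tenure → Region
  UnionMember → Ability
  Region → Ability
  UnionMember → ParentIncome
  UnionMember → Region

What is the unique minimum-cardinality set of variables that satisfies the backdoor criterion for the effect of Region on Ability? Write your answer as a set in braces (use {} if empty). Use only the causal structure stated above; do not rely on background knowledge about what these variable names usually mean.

Variables eligible for adjustment (non-descendants of Region, excluding Region and Ability): {Tenure, UnionMember}.
Backdoor paths from Region to Ability:
  P1: Region <- UnionMember -> Ability
  P2: Region <- UnionMember -> ParentIncome <- Ability
The empty set is not sufficient: P1 (Region <- UnionMember -> Ability) has no collider blocking it and no conditioned non-collider, so it is open.
Try {UnionMember}:
  P1: blocked at fork node UnionMember ∈ conditioning set.
  P2: blocked at fork node UnionMember ∈ conditioning set.
{UnionMember} contains no descendant of Region and blocks every backdoor path.
No other singleton works — e.g. {Tenure} leaves P1 open — so {UnionMember} is the unique smallest valid adjustment set.

{UnionMember}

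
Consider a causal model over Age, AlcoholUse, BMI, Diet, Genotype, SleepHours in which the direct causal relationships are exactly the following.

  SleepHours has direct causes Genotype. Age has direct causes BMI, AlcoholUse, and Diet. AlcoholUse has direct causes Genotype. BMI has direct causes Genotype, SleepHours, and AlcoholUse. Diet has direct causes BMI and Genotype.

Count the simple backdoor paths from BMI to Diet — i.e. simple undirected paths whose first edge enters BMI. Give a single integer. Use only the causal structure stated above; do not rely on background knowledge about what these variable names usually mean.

A backdoor path from BMI to Diet is any simple undirected path whose first edge points into BMI (i.e. leaves BMI via a parent).
Parents of BMI: {AlcoholUse, Genotype, SleepHours}.
Enumerating:
  P1: BMI <- Genotype -> AlcoholUse -> Age <- Diet
  P2: BMI <- Genotype -> Diet
  P3: BMI <- AlcoholUse <- Genotype -> Diet
  P4: BMI <- AlcoholUse -> Age <- Diet
  P5: BMI <- SleepHours <- Genotype -> AlcoholUse -> Age <- Diet
  P6: BMI <- SleepHours <- Genotype -> Diet
That exhausts the simple backdoor paths. Count: 6.

6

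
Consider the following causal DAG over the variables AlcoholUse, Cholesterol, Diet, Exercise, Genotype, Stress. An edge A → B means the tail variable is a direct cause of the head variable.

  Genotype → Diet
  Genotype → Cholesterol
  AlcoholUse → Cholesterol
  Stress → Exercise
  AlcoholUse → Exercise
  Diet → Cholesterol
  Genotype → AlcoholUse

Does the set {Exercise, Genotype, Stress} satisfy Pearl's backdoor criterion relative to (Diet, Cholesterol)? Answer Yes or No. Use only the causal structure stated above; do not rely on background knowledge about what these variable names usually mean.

Yes

Backdoor paths from Diet to Cholesterol (paths whose first edge points into Diet):
  P1: Diet <- Genotype -> AlcoholUse -> Cholesterol
  P2: Diet <- Genotype -> Cholesterol
Condition 1 (no descendant of Diet in the set): holds — descendants of Diet are {Cholesterol}; none are in {Exercise, Genotype, Stress}.
Condition 2 (every backdoor path blocked by {Exercise, Genotype, Stress}):
  P1: blocked at fork node Genotype ∈ conditioning set.
  P2: blocked at fork node Genotype ∈ conditioning set.
{Exercise, Genotype, Stress} satisfies the backdoor criterion.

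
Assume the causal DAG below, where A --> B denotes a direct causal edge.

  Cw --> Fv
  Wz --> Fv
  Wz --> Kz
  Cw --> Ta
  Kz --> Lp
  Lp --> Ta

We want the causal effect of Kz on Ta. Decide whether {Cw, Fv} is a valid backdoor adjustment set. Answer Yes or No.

Yes

Backdoor paths from Kz to Ta (paths whose first edge points into Kz):
  P1: Kz <- Wz -> Fv <- Cw -> Ta
Condition 1 (no descendant of Kz in the set): holds — descendants of Kz are {Lp, Ta}; none are in {Cw, Fv}.
Condition 2 (every backdoor path blocked by {Cw, Fv}):
  P1: blocked at fork node Cw ∈ conditioning set.
{Cw, Fv} satisfies the backdoor criterion.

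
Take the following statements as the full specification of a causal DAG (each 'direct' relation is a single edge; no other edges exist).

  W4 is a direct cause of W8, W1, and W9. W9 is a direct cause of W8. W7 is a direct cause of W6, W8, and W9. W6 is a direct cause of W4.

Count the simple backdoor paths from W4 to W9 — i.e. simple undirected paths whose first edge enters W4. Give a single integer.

A backdoor path from W4 to W9 is any simple undirected path whose first edge points into W4 (i.e. leaves W4 via a parent).
Parents of W4: {W6}.
Enumerating:
  P1: W4 <- W6 <- W7 -> W9
  P2: W4 <- W6 <- W7 -> W8 <- W9
That exhausts the simple backdoor paths. Count: 2.

2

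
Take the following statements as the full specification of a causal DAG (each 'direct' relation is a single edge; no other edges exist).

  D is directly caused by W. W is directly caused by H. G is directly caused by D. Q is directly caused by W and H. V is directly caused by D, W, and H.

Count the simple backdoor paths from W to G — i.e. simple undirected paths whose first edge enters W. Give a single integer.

1

A backdoor path from W to G is any simple undirected path whose first edge points into W (i.e. leaves W via a parent).
Parents of W: {H}.
Enumerating:
  P1: W <- H -> V <- D -> G
That exhausts the simple backdoor paths. Count: 1.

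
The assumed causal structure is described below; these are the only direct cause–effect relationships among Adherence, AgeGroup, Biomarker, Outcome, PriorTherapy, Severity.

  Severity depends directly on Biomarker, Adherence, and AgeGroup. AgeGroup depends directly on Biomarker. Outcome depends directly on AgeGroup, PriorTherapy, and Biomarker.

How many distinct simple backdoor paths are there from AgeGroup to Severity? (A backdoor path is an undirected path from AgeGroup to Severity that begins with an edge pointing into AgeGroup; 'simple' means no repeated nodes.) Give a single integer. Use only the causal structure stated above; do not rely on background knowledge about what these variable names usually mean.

A backdoor path from AgeGroup to Severity is any simple undirected path whose first edge points into AgeGroup (i.e. leaves AgeGroup via a parent).
Parents of AgeGroup: {Biomarker}.
Enumerating:
  P1: AgeGroup <- Biomarker -> Severity
That exhausts the simple backdoor paths. Count: 1.

1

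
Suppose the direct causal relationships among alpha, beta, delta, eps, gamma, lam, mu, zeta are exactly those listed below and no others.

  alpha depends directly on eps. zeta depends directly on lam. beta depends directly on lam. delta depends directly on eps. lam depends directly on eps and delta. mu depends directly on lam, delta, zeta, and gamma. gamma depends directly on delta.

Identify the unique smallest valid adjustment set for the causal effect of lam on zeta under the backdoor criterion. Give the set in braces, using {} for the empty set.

{}

Variables eligible for adjustment (non-descendants of lam, excluding lam and zeta): {alpha, delta, eps, gamma}.
Backdoor paths from lam to zeta:
  P1: lam <- eps -> delta -> gamma -> mu <- zeta
  P2: lam <- eps -> delta -> mu <- zeta
  P3: lam <- delta -> gamma -> mu <- zeta
  P4: lam <- delta -> mu <- zeta
Each backdoor path contains an unconditioned collider, so every path is already blocked with the empty conditioning set:
  P1: blocked at collider mu (neither it nor any descendant is in the conditioning set).
  P2: blocked at collider mu (neither it nor any descendant is in the conditioning set).
  P3: blocked at collider mu (neither it nor any descendant is in the conditioning set).
  P4: blocked at collider mu (neither it nor any descendant is in the conditioning set).
The empty set is therefore the unique smallest valid set.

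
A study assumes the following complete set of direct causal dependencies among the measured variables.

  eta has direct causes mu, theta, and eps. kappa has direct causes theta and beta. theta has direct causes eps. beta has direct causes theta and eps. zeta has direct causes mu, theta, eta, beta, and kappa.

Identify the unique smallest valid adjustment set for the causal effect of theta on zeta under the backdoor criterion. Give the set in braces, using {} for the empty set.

{eps}

Variables eligible for adjustment (non-descendants of theta, excluding theta and zeta): {eps, mu}.
Backdoor paths from theta to zeta:
  P1: theta <- eps -> beta -> kappa -> zeta
  P2: theta <- eps -> beta -> zeta
  P3: theta <- eps -> eta <- mu -> zeta
  P4: theta <- eps -> eta -> zeta
The empty set is not sufficient: P1 (theta <- eps -> beta -> kappa -> zeta) has no collider blocking it and no conditioned non-collider, so it is open.
Try {eps}:
  P1: blocked at fork node eps ∈ conditioning set.
  P2: blocked at fork node eps ∈ conditioning set.
  P3: blocked at fork node eps ∈ conditioning set.
  P4: blocked at fork node eps ∈ conditioning set.
{eps} contains no descendant of theta and blocks every backdoor path.
No other singleton works — e.g. {mu} leaves P1 open — so {eps} is the unique smallest valid adjustment set.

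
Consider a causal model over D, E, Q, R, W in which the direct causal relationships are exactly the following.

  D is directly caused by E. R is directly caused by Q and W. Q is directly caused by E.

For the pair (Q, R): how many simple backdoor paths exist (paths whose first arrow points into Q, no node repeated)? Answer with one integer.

0

A backdoor path from Q to R is any simple undirected path whose first edge points into Q (i.e. leaves Q via a parent).
Parents of Q: {E}.
No simple path from any parent of Q reaches R without revisiting Q, so there are no backdoor paths.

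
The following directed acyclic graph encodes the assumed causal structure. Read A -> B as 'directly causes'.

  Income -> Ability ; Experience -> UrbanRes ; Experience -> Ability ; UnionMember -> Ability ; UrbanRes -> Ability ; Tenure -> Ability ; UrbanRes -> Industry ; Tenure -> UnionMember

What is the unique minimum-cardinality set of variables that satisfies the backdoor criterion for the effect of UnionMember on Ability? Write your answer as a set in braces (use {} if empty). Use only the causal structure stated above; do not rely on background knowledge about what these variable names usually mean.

Variables eligible for adjustment (non-descendants of UnionMember, excluding UnionMember and Ability): {Experience, Income, Industry, Tenure, UrbanRes}.
Backdoor paths from UnionMember to Ability:
  P1: UnionMember <- Tenure -> Ability
The empty set is not sufficient: P1 (UnionMember <- Tenure -> Ability) has no collider blocking it and no conditioned non-collider, so it is open.
Try {Tenure}:
  P1: blocked at fork node Tenure ∈ conditioning set.
{Tenure} contains no descendant of UnionMember and blocks every backdoor path.
No other singleton works — e.g. {Experience} leaves P1 open — so {Tenure} is the unique smallest valid adjustment set.

{Tenure}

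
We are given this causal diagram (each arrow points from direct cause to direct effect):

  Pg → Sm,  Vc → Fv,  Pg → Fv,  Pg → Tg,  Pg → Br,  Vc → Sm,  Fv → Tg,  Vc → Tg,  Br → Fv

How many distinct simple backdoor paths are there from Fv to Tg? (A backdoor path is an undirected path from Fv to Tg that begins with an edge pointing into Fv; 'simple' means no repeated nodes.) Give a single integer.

A backdoor path from Fv to Tg is any simple undirected path whose first edge points into Fv (i.e. leaves Fv via a parent).
Parents of Fv: {Br, Pg, Vc}.
Enumerating:
  P1: Fv <- Pg -> Sm <- Vc -> Tg
  P2: Fv <- Pg -> Tg
  P3: Fv <- Br <- Pg -> Sm <- Vc -> Tg
  P4: Fv <- Br <- Pg -> Tg
  P5: Fv <- Vc -> Sm <- Pg -> Tg
  P6: Fv <- Vc -> Tg
That exhausts the simple backdoor paths. Count: 6.

6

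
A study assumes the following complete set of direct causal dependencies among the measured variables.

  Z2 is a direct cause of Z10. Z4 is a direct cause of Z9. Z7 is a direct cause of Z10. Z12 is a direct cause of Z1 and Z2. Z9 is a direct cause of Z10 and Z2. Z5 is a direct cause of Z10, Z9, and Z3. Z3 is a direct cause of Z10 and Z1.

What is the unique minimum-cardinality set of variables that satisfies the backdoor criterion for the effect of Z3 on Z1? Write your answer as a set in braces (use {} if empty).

{}

Variables eligible for adjustment (non-descendants of Z3, excluding Z3 and Z1): {Z12, Z2, Z4, Z5, Z7, Z9}.
Backdoor paths from Z3 to Z1:
  P1: Z3 <- Z5 -> Z9 -> Z2 <- Z12 -> Z1
  P2: Z3 <- Z5 -> Z9 -> Z10 <- Z2 <- Z12 -> Z1
  P3: Z3 <- Z5 -> Z10 <- Z9 -> Z2 <- Z12 -> Z1
  P4: Z3 <- Z5 -> Z10 <- Z2 <- Z12 -> Z1
Each backdoor path contains an unconditioned collider, so every path is already blocked with the empty conditioning set:
  P1: blocked at collider Z2 (neither it nor any descendant is in the conditioning set).
  P2: blocked at collider Z10 (neither it nor any descendant is in the conditioning set).
  P3: blocked at collider Z10 (neither it nor any descendant is in the conditioning set).
  P4: blocked at collider Z10 (neither it nor any descendant is in the conditioning set).
The empty set is therefore the unique smallest valid set.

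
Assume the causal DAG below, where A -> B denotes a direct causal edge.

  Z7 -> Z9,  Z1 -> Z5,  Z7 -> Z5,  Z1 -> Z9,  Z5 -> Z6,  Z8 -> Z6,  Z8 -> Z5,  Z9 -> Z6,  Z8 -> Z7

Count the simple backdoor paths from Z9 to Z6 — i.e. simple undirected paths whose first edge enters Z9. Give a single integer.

7

A backdoor path from Z9 to Z6 is any simple undirected path whose first edge points into Z9 (i.e. leaves Z9 via a parent).
Parents of Z9: {Z1, Z7}.
Enumerating:
  P1: Z9 <- Z1 -> Z5 <- Z8 -> Z6
  P2: Z9 <- Z1 -> Z5 <- Z7 <- Z8 -> Z6
  P3: Z9 <- Z1 -> Z5 -> Z6
  P4: Z9 <- Z7 <- Z8 -> Z5 -> Z6
  P5: Z9 <- Z7 <- Z8 -> Z6
  P6: Z9 <- Z7 -> Z5 <- Z8 -> Z6
  P7: Z9 <- Z7 -> Z5 -> Z6
That exhausts the simple backdoor paths. Count: 7.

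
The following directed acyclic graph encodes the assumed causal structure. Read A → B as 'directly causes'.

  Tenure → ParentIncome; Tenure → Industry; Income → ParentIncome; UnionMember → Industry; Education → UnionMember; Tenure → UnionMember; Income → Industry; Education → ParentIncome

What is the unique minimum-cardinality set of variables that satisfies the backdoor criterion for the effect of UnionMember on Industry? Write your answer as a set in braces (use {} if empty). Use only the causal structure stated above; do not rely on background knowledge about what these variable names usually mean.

{Tenure}

Variables eligible for adjustment (non-descendants of UnionMember, excluding UnionMember and Industry): {Education, Income, ParentIncome, Tenure}.
Backdoor paths from UnionMember to Industry:
  P1: UnionMember <- Education -> ParentIncome <- Tenure -> Industry
  P2: UnionMember <- Education -> ParentIncome <- Income -> Industry
  P3: UnionMember <- Tenure -> ParentIncome <- Income -> Industry
  P4: UnionMember <- Tenure -> Industry
The empty set is not sufficient: P4 (UnionMember <- Tenure -> Industry) has no collider blocking it and no conditioned non-collider, so it is open.
Try {Tenure}:
  P1: blocked at collider ParentIncome (neither it nor any descendant is in the conditioning set).
  P2: blocked at collider ParentIncome (neither it nor any descendant is in the conditioning set).
  P3: blocked at fork node Tenure ∈ conditioning set.
  P4: blocked at fork node Tenure ∈ conditioning set.
{Tenure} contains no descendant of UnionMember and blocks every backdoor path.
No other singleton works — e.g. {Education} leaves P4 open — so {Tenure} is the unique smallest valid adjustment set.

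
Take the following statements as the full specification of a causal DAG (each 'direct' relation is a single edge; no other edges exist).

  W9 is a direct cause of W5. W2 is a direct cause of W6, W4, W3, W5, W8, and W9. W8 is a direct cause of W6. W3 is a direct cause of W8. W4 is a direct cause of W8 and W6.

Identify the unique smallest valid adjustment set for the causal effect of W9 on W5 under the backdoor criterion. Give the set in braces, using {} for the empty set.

{W2}

Variables eligible for adjustment (non-descendants of W9, excluding W9 and W5): {W2, W3, W4, W6, W8}.
Backdoor paths from W9 to W5:
  P1: W9 <- W2 -> W5
The empty set is not sufficient: P1 (W9 <- W2 -> W5) has no collider blocking it and no conditioned non-collider, so it is open.
Try {W2}:
  P1: blocked at fork node W2 ∈ conditioning set.
{W2} contains no descendant of W9 and blocks every backdoor path.
No other singleton works — e.g. {W4} leaves P1 open — so {W2} is the unique smallest valid adjustment set.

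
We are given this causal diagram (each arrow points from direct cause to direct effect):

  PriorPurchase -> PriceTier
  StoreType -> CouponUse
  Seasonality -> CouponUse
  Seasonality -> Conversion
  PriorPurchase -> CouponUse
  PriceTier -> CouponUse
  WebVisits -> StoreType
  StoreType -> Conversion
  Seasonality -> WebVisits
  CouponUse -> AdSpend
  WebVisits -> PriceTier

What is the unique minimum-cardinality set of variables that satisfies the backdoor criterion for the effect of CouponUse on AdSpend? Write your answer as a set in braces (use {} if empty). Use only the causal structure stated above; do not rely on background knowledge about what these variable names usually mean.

{}

Variables eligible for adjustment (non-descendants of CouponUse, excluding CouponUse and AdSpend): {Conversion, PriceTier, PriorPurchase, Seasonality, StoreType, WebVisits}.
Backdoor paths from CouponUse to AdSpend:
  (none)
With no backdoor paths the empty set already satisfies the criterion, and it is trivially minimal.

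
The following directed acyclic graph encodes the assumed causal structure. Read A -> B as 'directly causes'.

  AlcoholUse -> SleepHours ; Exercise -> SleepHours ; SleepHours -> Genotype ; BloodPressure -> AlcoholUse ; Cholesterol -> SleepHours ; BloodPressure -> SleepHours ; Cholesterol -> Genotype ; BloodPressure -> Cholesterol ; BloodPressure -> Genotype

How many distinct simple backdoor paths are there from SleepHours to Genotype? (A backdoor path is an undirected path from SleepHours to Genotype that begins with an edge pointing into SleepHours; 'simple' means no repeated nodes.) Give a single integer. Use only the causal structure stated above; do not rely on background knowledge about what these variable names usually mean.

6

A backdoor path from SleepHours to Genotype is any simple undirected path whose first edge points into SleepHours (i.e. leaves SleepHours via a parent).
Parents of SleepHours: {AlcoholUse, BloodPressure, Cholesterol, Exercise}.
Enumerating:
  P1: SleepHours <- BloodPressure -> Cholesterol -> Genotype
  P2: SleepHours <- BloodPressure -> Genotype
  P3: SleepHours <- Cholesterol <- BloodPressure -> Genotype
  P4: SleepHours <- Cholesterol -> Genotype
  P5: SleepHours <- AlcoholUse <- BloodPressure -> Cholesterol -> Genotype
  P6: SleepHours <- AlcoholUse <- BloodPressure -> Genotype
That exhausts the simple backdoor paths. Count: 6.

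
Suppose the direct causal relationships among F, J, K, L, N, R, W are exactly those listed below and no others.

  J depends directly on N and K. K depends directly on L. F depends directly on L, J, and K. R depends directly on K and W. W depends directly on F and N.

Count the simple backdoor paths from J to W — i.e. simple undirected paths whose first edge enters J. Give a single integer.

A backdoor path from J to W is any simple undirected path whose first edge points into J (i.e. leaves J via a parent).
Parents of J: {K, N}.
Enumerating:
  P1: J <- K <- L -> F -> W
  P2: J <- K -> F -> W
  P3: J <- K -> R <- W
  P4: J <- N -> W
That exhausts the simple backdoor paths. Count: 4.

4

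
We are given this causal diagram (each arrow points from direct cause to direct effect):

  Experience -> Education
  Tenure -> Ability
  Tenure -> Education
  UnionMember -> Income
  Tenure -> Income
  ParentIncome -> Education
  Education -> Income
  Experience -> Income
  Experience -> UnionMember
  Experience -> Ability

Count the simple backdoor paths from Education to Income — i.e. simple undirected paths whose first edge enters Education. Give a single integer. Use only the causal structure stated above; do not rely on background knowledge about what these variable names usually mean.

6

A backdoor path from Education to Income is any simple undirected path whose first edge points into Education (i.e. leaves Education via a parent).
Parents of Education: {Experience, ParentIncome, Tenure}.
Enumerating:
  P1: Education <- Tenure -> Ability <- Experience -> UnionMember -> Income
  P2: Education <- Tenure -> Ability <- Experience -> Income
  P3: Education <- Tenure -> Income
  P4: Education <- Experience -> Ability <- Tenure -> Income
  P5: Education <- Experience -> UnionMember -> Income
  P6: Education <- Experience -> Income
That exhausts the simple backdoor paths. Count: 6.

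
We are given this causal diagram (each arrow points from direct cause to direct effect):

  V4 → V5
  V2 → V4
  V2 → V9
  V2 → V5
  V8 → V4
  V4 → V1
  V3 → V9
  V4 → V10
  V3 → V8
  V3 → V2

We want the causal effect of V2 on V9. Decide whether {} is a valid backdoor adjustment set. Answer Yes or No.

No

Backdoor paths from V2 to V9 (paths whose first edge points into V2):
  P1: V2 <- V3 -> V9
Condition 1 (no descendant of V2 in the set): holds — descendants of V2 are {V1, V10, V4, V5, V9}; none are in {}.
Condition 2 (every backdoor path blocked by {}):
  P1: open — no interior node is in the conditioning set.
{} does not satisfy the backdoor criterion.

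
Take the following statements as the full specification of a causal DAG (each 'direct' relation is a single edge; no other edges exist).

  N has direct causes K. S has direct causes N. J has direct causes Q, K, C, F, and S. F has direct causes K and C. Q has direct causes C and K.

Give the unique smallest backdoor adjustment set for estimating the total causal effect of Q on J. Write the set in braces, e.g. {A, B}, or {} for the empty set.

Variables eligible for adjustment (non-descendants of Q, excluding Q and J): {C, F, K, N, S}.
Backdoor paths from Q to J:
  P1: Q <- K -> F <- C -> J
  P2: Q <- K -> F -> J
  P3: Q <- K -> N -> S -> J
  P4: Q <- K -> J
  P5: Q <- C -> F <- K -> N -> S -> J
  P6: Q <- C -> F <- K -> J
  P7: Q <- C -> F -> J
  P8: Q <- C -> J
The empty set is not sufficient: P2 (Q <- K -> F -> J) has no collider blocking it and no conditioned non-collider, so it is open.
Try {C, K}:
  P1: blocked at fork node K ∈ conditioning set.
  P2: blocked at fork node K ∈ conditioning set.
  P3: blocked at fork node K ∈ conditioning set.
  P4: blocked at fork node K ∈ conditioning set.
  P5: blocked at fork node C ∈ conditioning set.
  P6: blocked at fork node C ∈ conditioning set.
  P7: blocked at fork node C ∈ conditioning set.
  P8: blocked at fork node C ∈ conditioning set.
{C, K} contains no descendant of Q and blocks every backdoor path.
Every element of {C, K} is needed (dropping C leaves P7 open; dropping K leaves P2 open), so no proper subset is valid.
Among all size-2 subsets of the eligible variables, only {C, K} blocks every backdoor path, so it is the unique smallest valid adjustment set.

{C, K}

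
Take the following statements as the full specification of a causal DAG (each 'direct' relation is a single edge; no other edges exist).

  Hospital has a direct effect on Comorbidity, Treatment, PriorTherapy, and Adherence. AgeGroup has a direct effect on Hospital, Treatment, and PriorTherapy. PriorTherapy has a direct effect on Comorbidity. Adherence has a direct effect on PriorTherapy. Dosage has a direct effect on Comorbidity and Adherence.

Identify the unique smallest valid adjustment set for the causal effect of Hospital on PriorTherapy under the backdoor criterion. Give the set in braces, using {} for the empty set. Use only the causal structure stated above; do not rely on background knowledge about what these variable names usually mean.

Variables eligible for adjustment (non-descendants of Hospital, excluding Hospital and PriorTherapy): {AgeGroup, Dosage}.
Backdoor paths from Hospital to PriorTherapy:
  P1: Hospital <- AgeGroup -> PriorTherapy
The empty set is not sufficient: P1 (Hospital <- AgeGroup -> PriorTherapy) has no collider blocking it and no conditioned non-collider, so it is open.
Try {AgeGroup}:
  P1: blocked at fork node AgeGroup ∈ conditioning set.
{AgeGroup} contains no descendant of Hospital and blocks every backdoor path.
No other singleton works — e.g. {Dosage} leaves P1 open — so {AgeGroup} is the unique smallest valid adjustment set.

{AgeGroup}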